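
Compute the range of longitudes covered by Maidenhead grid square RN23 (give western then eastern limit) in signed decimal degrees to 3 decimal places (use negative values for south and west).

164.000, 166.000

Field R=17, N=13: +17·20° lon, +13·10° lat → SW at lon 160°, lat 40°.
Square 2, 3: +2·2° lon, +3·1° lat → SW at lon 164°, lat 43°.
Cell spans 2° lon × 1° lat.
west 164.000, east 166.000.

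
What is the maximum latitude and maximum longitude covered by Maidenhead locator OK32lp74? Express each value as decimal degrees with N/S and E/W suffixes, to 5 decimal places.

12.64583° N, 106.98333° E

Field O=14, K=10: +14·20° lon, +10·10° lat → SW at lon 100°, lat 10°.
Square 3, 2: +3·2° lon, +2·1° lat → SW at lon 106°, lat 12°.
Subsquare l=11, p=15: +11·0.0833333° lon, +15·0.0416667° lat → SW at lon 106.917°, lat 12.625°.
Extended square 7, 4: +7·0.00833333° lon, +4·0.00416667° lat → SW at lon 106.975°, lat 12.6417°.
Cell spans 0.00833333° lon × 0.00416667° lat. NE corner is SW corner plus one full cell.
latitude 12.64583° N, longitude 106.98333° E.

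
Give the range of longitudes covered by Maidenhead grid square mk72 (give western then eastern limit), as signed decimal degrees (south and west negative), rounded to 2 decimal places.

Field M=12, K=10: +12·20° lon, +10·10° lat → SW at lon 60°, lat 10°.
Square 7, 2: +7·2° lon, +2·1° lat → SW at lon 74°, lat 12°.
Cell spans 2° lon × 1° lat.
west 74.00, east 76.00.

74.00, 76.00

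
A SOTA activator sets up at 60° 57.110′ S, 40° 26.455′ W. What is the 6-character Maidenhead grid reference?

Offset from 180°W / 90°S: lon 139.5591°, lat 29.0482°.
Field (20°×10°, letters A–R): 139.5591/20 → 6 → G, 29.0482/10 → 2 → C; chars GC.
Square (2°×1°, digits 0–9): 19.5591/2 → 9, 9.0482/1 → 9; chars 99.
Subsquare (5′×2.5′, letters a–x): 1.5591/0.0833333 → 18 → s, 0.0482/0.0416667 → 1 → b; chars sb.

GC99sb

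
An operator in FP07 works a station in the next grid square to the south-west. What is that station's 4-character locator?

Longitude square 0; −1 → -1, wraps to 9, carry into field.
Longitude field F = 5; −1 → 4 = E.
Latitude square 7; −1 → 6.

EP96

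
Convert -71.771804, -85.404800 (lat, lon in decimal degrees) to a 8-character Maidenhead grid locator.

EB78hf14

Add 180° to longitude and 90° to latitude: 94.59520, 18.22820.
Field: 94.59520/20 → 4 → E, 18.22820/10 → 1 → B; chars EB.
Square: 14.59520/2 → 7, 8.22820/1 → 8; chars 78.
Subsquare: 0.59520/0.0833333 → 7 → h, 0.22820/0.0416667 → 5 → f; chars hf.
Extended square: 0.01187/0.00833333 → 1, 0.01986/0.00416667 → 4; chars 14.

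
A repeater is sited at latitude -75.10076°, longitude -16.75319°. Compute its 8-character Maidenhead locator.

Shift to the Maidenhead origin (180°W, 90°S): lon 163.24681, lat 14.89924.
Field: lon ⌊163.24681/20⌋ = 8 → I; lat ⌊14.89924/10⌋ = 1 → B.
Square: lon ⌊3.24681/2⌋ = 1; lat ⌊4.89924/1⌋ = 4.
Subsquare: lon ⌊1.24681/0.0833333⌋ = 14 → o; lat ⌊0.89924/0.0416667⌋ = 21 → v.
Extended square: lon ⌊0.08014/0.00833333⌋ = 9; lat ⌊0.02424/0.00416667⌋ = 5.

IB14ov95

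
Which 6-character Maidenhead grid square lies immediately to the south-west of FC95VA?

FC94ux

Longitude subsquare v = 21; −1 → 20 = u.
Latitude subsquare a = 0; −1 → -1, wraps to 23 = x, carry into square.
Latitude square 5; −1 → 4.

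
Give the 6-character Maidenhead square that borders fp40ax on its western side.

Longitude subsquare a = 0; −1 → -1, wraps to 23 = x, carry into square.
Longitude square 4; −1 → 3.
The latitude characters are unchanged.

FP30xx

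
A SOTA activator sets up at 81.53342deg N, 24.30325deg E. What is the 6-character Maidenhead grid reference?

Add 180° to longitude and 90° to latitude: 204.3032, 171.5334.
Field: 204.3032/20 → 10 → K, 171.5334/10 → 17 → R; chars KR.
Square: 4.3032/2 → 2, 1.5334/1 → 1; chars 21.
Subsquare: 0.3032/0.0833333 → 3 → d, 0.5334/0.0416667 → 12 → m; chars dm.

KR21dm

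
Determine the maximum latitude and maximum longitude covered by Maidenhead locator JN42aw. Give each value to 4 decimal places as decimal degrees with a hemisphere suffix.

42.9583° N, 8.0833° E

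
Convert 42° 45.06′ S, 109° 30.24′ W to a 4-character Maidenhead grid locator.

DE57

Offset from 180°W / 90°S: lon 70.50°, lat 47.25°.
Field: lon ⌊70.50/20⌋ = 3 → D; lat ⌊47.25/10⌋ = 4 → E.
Square: lon ⌊10.50/2⌋ = 5; lat ⌊7.25/1⌋ = 7.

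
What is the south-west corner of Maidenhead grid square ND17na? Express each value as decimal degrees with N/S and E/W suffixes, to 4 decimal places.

53.0000° S, 83.0833° E

Field N=13, D=3: +13·20° lon, +3·10° lat → SW at lon 80°, lat -60°.
Square 1, 7: +1·2° lon, +7·1° lat → SW at lon 82°, lat -53°.
Subsquare n=13, a=0: +13·0.0833333° lon, +0·0.0416667° lat → SW at lon 83.0833°, lat -53°.
latitude 53.0000° S, longitude 83.0833° E.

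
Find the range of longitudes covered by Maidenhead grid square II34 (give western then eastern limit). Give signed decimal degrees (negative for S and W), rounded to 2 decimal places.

Field I=8, I=8: +8·20° lon, +8·10° lat → SW at lon -20°, lat -10°.
Square 3, 4: +3·2° lon, +4·1° lat → SW at lon -14°, lat -6°.
Cell spans 2° lon × 1° lat.
west -14.00, east -12.00.

-14.00, -12.00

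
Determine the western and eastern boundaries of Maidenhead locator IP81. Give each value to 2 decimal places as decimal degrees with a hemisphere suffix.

Field I=8, P=15: +8·20° lon, +15·10° lat → SW at lon -20°, lat 60°.
Square 8, 1: +8·2° lon, +1·1° lat → SW at lon -4°, lat 61°.
Cell spans 2° lon × 1° lat.
west 4.00° W, east 2.00° W.

4.00° W, 2.00° W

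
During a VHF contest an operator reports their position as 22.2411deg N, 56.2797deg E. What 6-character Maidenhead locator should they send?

LL82df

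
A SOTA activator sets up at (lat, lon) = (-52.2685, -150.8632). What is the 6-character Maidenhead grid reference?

BD47nr

Add 180° to longitude and 90° to latitude: 29.1368, 37.7315.
Field: 29.1368/20 → 1 → B, 37.7315/10 → 3 → D; chars BD.
Square: 9.1368/2 → 4, 7.7315/1 → 7; chars 47.
Subsquare: 1.1368/0.0833333 → 13 → n, 0.7315/0.0416667 → 17 → r; chars nr.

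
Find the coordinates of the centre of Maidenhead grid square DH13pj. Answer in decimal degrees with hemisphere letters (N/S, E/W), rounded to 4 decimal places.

16.6042° S, 116.7083° W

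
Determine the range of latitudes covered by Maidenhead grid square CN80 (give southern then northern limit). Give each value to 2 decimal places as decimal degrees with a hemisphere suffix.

40.00° N, 41.00° N

Field C=2, N=13: +2·20° lon, +13·10° lat → SW at lon -140°, lat 40°.
Square 8, 0: +8·2° lon, +0·1° lat → SW at lon -124°, lat 40°.
Cell spans 2° lon × 1° lat.
south 40.00° N, north 41.00° N.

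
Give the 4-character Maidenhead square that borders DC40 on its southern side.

DB49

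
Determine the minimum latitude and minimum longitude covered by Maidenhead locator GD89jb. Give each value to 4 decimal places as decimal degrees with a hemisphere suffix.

Field G=6, D=3: +6·20° lon, +3·10° lat → SW at lon -60°, lat -60°.
Square 8, 9: +8·2° lon, +9·1° lat → SW at lon -44°, lat -51°.
Subsquare j=9, b=1: +9·0.0833333° lon, +1·0.0416667° lat → SW at lon -43.25°, lat -50.9583°.
latitude 50.9583° S, longitude 43.2500° W.

50.9583° S, 43.2500° W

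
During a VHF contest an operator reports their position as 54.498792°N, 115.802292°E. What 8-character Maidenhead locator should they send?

OO74vl69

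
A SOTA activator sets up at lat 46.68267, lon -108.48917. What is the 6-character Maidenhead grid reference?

DN56sq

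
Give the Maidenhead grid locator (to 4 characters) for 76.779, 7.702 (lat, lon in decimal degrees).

Add 180° to longitude and 90° to latitude: 187.70, 166.78.
Field (20°×10°, letters A–R): lon ⌊187.70/20⌋ = 9 → J; lat ⌊166.78/10⌋ = 16 → Q.
Square (2°×1°, digits 0–9): lon ⌊7.70/2⌋ = 3; lat ⌊6.78/1⌋ = 6.

JQ36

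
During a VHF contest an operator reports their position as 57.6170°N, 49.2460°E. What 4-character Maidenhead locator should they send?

Offset from 180°W / 90°S: lon 229.25°, lat 147.62°.
Field (20°×10°, letters A–R): lon ⌊229.25/20⌋ = 11 → L; lat ⌊147.62/10⌋ = 14 → O.
Square (2°×1°, digits 0–9): lon ⌊9.25/2⌋ = 4; lat ⌊7.62/1⌋ = 7.

LO47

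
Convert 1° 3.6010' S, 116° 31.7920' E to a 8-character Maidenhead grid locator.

OI88gw35

Add 180° to longitude and 90° to latitude: 296.52987, 88.93998.
Field: lon ⌊296.52987/20⌋ = 14 → O; lat ⌊88.93998/10⌋ = 8 → I.
Square: lon ⌊16.52987/2⌋ = 8; lat ⌊8.93998/1⌋ = 8.
Subsquare: lon ⌊0.52987/0.0833333⌋ = 6 → g; lat ⌊0.93998/0.0416667⌋ = 22 → w.
Extended square: lon ⌊0.02987/0.00833333⌋ = 3; lat ⌊0.02332/0.00416667⌋ = 5.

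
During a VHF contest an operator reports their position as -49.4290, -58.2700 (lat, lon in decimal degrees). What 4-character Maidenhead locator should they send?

GE00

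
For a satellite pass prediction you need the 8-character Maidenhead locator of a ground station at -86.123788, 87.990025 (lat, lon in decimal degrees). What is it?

NA33xv80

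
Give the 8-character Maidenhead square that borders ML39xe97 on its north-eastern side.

ML49ae08

Longitude extended square 9; +1 → 10, wraps to 0, carry into subsquare.
Longitude subsquare x = 23; +1 → 24, wraps to 0 = a, carry into square.
Longitude square 3; +1 → 4.
Latitude extended square 7; +1 → 8.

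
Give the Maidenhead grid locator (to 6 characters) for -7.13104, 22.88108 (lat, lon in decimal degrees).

KI12ku

Add 180° to longitude and 90° to latitude: 202.8811, 82.8690.
Field: 202.8811/20 → 10 → K, 82.8690/10 → 8 → I; chars KI.
Square: 2.8811/2 → 1, 2.8690/1 → 2; chars 12.
Subsquare: 0.8811/0.0833333 → 10 → k, 0.8690/0.0416667 → 20 → u; chars ku.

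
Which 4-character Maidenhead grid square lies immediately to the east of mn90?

NN00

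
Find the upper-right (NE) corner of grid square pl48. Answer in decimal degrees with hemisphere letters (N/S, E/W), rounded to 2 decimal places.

Field P=15, L=11: +15·20° lon, +11·10° lat → SW at lon 120°, lat 20°.
Square 4, 8: +4·2° lon, +8·1° lat → SW at lon 128°, lat 28°.
Cell spans 2° lon × 1° lat. NE corner is SW corner plus one full cell.
latitude 29.00° N, longitude 130.00° E.

29.00° N, 130.00° E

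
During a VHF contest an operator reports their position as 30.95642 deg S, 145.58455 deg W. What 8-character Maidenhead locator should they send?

Offset from 180°W / 90°S: lon 34.41545°, lat 59.04358°.
Field: 34.41545/20 → 1 → B, 59.04358/10 → 5 → F; chars BF.
Square: 14.41545/2 → 7, 9.04358/1 → 9; chars 79.
Subsquare: 0.41545/0.0833333 → 4 → e, 0.04358/0.0416667 → 1 → b; chars eb.
Extended square: 0.08212/0.00833333 → 9, 0.00191/0.00416667 → 0; chars 90.

BF79eb90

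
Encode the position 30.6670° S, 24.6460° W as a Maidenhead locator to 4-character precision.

HF79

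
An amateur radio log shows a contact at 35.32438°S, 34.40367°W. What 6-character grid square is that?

HF24tq

Offset from 180°W / 90°S: lon 145.5963°, lat 54.6756°.
Field: 145.5963/20 → 7 → H, 54.6756/10 → 5 → F; chars HF.
Square: 5.5963/2 → 2, 4.6756/1 → 4; chars 24.
Subsquare: 1.5963/0.0833333 → 19 → t, 0.6756/0.0416667 → 16 → q; chars tq.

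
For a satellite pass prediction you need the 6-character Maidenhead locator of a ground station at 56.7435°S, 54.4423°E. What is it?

LD73fg

Add 180° to longitude and 90° to latitude: 234.4423, 33.2565.
Field (20°×10°, letters A–R): lon ⌊234.4423/20⌋ = 11 → L; lat ⌊33.2565/10⌋ = 3 → D.
Square (2°×1°, digits 0–9): lon ⌊14.4423/2⌋ = 7; lat ⌊3.2565/1⌋ = 3.
Subsquare (5′×2.5′, letters a–x): lon ⌊0.4423/0.0833333⌋ = 5 → f; lat ⌊0.2565/0.0416667⌋ = 6 → g.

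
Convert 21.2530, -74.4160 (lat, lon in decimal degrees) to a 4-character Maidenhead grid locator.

FL21

Add 180° to longitude and 90° to latitude: 105.58, 111.25.
Field: lon ⌊105.58/20⌋ = 5 → F; lat ⌊111.25/10⌋ = 11 → L.
Square: lon ⌊5.58/2⌋ = 2; lat ⌊1.25/1⌋ = 1.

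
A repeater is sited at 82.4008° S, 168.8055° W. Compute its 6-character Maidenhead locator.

AA57oo

Add 180° to longitude and 90° to latitude: 11.1945, 7.5992.
Field: lon ⌊11.1945/20⌋ = 0 → A; lat ⌊7.5992/10⌋ = 0 → A.
Square: lon ⌊11.1945/2⌋ = 5; lat ⌊7.5992/1⌋ = 7.
Subsquare: lon ⌊1.1945/0.0833333⌋ = 14 → o; lat ⌊0.5992/0.0416667⌋ = 14 → o.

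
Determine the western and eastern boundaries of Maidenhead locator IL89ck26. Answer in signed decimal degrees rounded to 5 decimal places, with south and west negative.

-3.81667, -3.80833

Field I=8, L=11: +8·20° lon, +11·10° lat → SW at lon -20°, lat 20°.
Square 8, 9: +8·2° lon, +9·1° lat → SW at lon -4°, lat 29°.
Subsquare c=2, k=10: +2·0.0833333° lon, +10·0.0416667° lat → SW at lon -3.83333°, lat 29.4167°.
Extended square 2, 6: +2·0.00833333° lon, +6·0.00416667° lat → SW at lon -3.81667°, lat 29.4417°.
Cell spans 0.00833333° lon × 0.00416667° lat.
west -3.81667, east -3.80833.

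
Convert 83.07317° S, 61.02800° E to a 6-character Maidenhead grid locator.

MA06mw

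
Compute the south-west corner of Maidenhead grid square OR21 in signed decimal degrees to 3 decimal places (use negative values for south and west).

Field O=14, R=17: +14·20° lon, +17·10° lat → SW at lon 100°, lat 80°.
Square 2, 1: +2·2° lon, +1·1° lat → SW at lon 104°, lat 81°.
latitude 81.000, longitude 104.000.

81.000, 104.000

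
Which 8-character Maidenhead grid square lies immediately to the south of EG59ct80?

EG59cs89

Latitude extended square 0; −1 → -1, wraps to 9, carry into subsquare.
Latitude subsquare t = 19; −1 → 18 = s.
The longitude characters are unchanged.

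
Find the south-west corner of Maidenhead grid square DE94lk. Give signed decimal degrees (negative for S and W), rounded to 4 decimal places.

-45.5833, -101.0833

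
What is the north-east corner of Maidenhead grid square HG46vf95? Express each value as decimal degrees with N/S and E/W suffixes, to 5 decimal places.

23.76667° S, 30.16667° W

Field H=7, G=6: +7·20° lon, +6·10° lat → SW at lon -40°, lat -30°.
Square 4, 6: +4·2° lon, +6·1° lat → SW at lon -32°, lat -24°.
Subsquare v=21, f=5: +21·0.0833333° lon, +5·0.0416667° lat → SW at lon -30.25°, lat -23.7917°.
Extended square 9, 5: +9·0.00833333° lon, +5·0.00416667° lat → SW at lon -30.175°, lat -23.7708°.
Cell spans 0.00833333° lon × 0.00416667° lat. NE corner is SW corner plus one full cell.
latitude 23.76667° S, longitude 30.16667° W.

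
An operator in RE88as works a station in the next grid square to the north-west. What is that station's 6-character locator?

Longitude subsquare a = 0; −1 → -1, wraps to 23 = x, carry into square.
Longitude square 8; −1 → 7.
Latitude subsquare s = 18; +1 → 19 = t.

RE78xt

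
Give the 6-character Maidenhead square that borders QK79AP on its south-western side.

QK69xo

Longitude subsquare a = 0; −1 → -1, wraps to 23 = x, carry into square.
Longitude square 7; −1 → 6.
Latitude subsquare p = 15; −1 → 14 = o.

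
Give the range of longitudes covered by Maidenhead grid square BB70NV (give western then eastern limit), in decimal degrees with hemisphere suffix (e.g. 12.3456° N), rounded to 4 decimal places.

Field B=1, B=1: +1·20° lon, +1·10° lat → SW at lon -160°, lat -80°.
Square 7, 0: +7·2° lon, +0·1° lat → SW at lon -146°, lat -80°.
Subsquare n=13, v=21: +13·0.0833333° lon, +21·0.0416667° lat → SW at lon -144.917°, lat -79.125°.
Cell spans 0.0833333° lon × 0.0416667° lat.
west 144.9167° W, east 144.8333° W.

144.9167° W, 144.8333° W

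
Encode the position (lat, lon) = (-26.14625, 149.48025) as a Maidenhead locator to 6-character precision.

QG43ru

Offset from 180°W / 90°S: lon 329.4803°, lat 63.8538°.
Field: lon ⌊329.4803/20⌋ = 16 → Q; lat ⌊63.8538/10⌋ = 6 → G.
Square: lon ⌊9.4803/2⌋ = 4; lat ⌊3.8538/1⌋ = 3.
Subsquare: lon ⌊1.4803/0.0833333⌋ = 17 → r; lat ⌊0.8538/0.0416667⌋ = 20 → u.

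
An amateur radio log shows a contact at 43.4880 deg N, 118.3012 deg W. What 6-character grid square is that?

DN03ul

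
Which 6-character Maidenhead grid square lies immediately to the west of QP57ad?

QP47xd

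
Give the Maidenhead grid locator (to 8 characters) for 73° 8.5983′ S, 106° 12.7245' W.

Add 180° to longitude and 90° to latitude: 73.78793, 16.85670.
Field: lon ⌊73.78793/20⌋ = 3 → D; lat ⌊16.85670/10⌋ = 1 → B.
Square: lon ⌊13.78793/2⌋ = 6; lat ⌊6.85670/1⌋ = 6.
Subsquare: lon ⌊1.78793/0.0833333⌋ = 21 → v; lat ⌊0.85670/0.0416667⌋ = 20 → u.
Extended square: lon ⌊0.03793/0.00833333⌋ = 4; lat ⌊0.02336/0.00416667⌋ = 5.

DB66vu45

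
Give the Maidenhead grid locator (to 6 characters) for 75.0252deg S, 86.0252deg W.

Shift to the Maidenhead origin (180°W, 90°S): lon 93.9748, lat 14.9748.
Field: lon ⌊93.9748/20⌋ = 4 → E; lat ⌊14.9748/10⌋ = 1 → B.
Square: lon ⌊13.9748/2⌋ = 6; lat ⌊4.9748/1⌋ = 4.
Subsquare: lon ⌊1.9748/0.0833333⌋ = 23 → x; lat ⌊0.9748/0.0416667⌋ = 23 → x.

EB64xx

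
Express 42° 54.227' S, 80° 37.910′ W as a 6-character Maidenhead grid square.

Shift to the Maidenhead origin (180°W, 90°S): lon 99.3682, lat 47.0962.
Field: 99.3682/20 → 4 → E, 47.0962/10 → 4 → E; chars EE.
Square: 19.3682/2 → 9, 7.0962/1 → 7; chars 97.
Subsquare: 1.3682/0.0833333 → 16 → q, 0.0962/0.0416667 → 2 → c; chars qc.

EE97qc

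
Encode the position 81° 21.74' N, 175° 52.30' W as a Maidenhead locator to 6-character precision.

Shift to the Maidenhead origin (180°W, 90°S): lon 4.1283, lat 171.3623.
Field: lon ⌊4.1283/20⌋ = 0 → A; lat ⌊171.3623/10⌋ = 17 → R.
Square: lon ⌊4.1283/2⌋ = 2; lat ⌊1.3623/1⌋ = 1.
Subsquare: lon ⌊0.1283/0.0833333⌋ = 1 → b; lat ⌊0.3623/0.0416667⌋ = 8 → i.

AR21bi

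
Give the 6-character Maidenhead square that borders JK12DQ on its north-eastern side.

Longitude subsquare d = 3; +1 → 4 = e.
Latitude subsquare q = 16; +1 → 17 = r.

JK12er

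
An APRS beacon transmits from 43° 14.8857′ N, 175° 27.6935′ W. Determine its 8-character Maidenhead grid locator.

AN23gf49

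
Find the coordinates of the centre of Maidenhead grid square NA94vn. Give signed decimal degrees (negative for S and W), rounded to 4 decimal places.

-85.4375, 99.7917

Field N=13, A=0: +13·20° lon, +0·10° lat → SW at lon 80°, lat -90°.
Square 9, 4: +9·2° lon, +4·1° lat → SW at lon 98°, lat -86°.
Subsquare v=21, n=13: +21·0.0833333° lon, +13·0.0416667° lat → SW at lon 99.75°, lat -85.4583°.
Cell spans 0.0833333° lon × 0.0416667° lat. Centre is SW corner plus half of each.
latitude -85.4375, longitude 99.7917.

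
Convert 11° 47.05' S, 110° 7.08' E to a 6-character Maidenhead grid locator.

OH58bf

Shift to the Maidenhead origin (180°W, 90°S): lon 290.1180, lat 78.2158.
Field: 290.1180/20 → 14 → O, 78.2158/10 → 7 → H; chars OH.
Square: 10.1180/2 → 5, 8.2158/1 → 8; chars 58.
Subsquare: 0.1180/0.0833333 → 1 → b, 0.2158/0.0416667 → 5 → f; chars bf.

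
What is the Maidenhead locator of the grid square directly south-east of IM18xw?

IM28av

Longitude subsquare x = 23; +1 → 24, wraps to 0 = a, carry into square.
Longitude square 1; +1 → 2.
Latitude subsquare w = 22; −1 → 21 = v.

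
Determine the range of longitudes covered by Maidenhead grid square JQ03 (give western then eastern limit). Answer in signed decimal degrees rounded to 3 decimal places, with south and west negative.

0.000, 2.000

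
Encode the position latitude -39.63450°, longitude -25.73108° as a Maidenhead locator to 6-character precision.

HF70di

Add 180° to longitude and 90° to latitude: 154.2689, 50.3655.
Field: lon ⌊154.2689/20⌋ = 7 → H; lat ⌊50.3655/10⌋ = 5 → F.
Square: lon ⌊14.2689/2⌋ = 7; lat ⌊0.3655/1⌋ = 0.
Subsquare: lon ⌊0.2689/0.0833333⌋ = 3 → d; lat ⌊0.3655/0.0416667⌋ = 8 → i.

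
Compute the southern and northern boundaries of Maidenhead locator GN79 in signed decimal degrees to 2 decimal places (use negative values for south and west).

Field G=6, N=13: +6·20° lon, +13·10° lat → SW at lon -60°, lat 40°.
Square 7, 9: +7·2° lon, +9·1° lat → SW at lon -46°, lat 49°.
Cell spans 2° lon × 1° lat.
south 49.00, north 50.00.

49.00, 50.00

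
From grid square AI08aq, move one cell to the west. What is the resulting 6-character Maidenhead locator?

RI98xq

Longitude subsquare a = 0; −1 → -1, wraps to 23 = x, carry into square.
Longitude square 0; −1 → -1, wraps to 9, carry into field.
Longitude field A = 0; −1 → -1, wraps to 17 = R, wrapping around the antimeridian.
The latitude characters are unchanged.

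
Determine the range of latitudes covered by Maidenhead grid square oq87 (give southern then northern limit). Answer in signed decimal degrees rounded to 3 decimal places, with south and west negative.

Field O=14, Q=16: +14·20° lon, +16·10° lat → SW at lon 100°, lat 70°.
Square 8, 7: +8·2° lon, +7·1° lat → SW at lon 116°, lat 77°.
Cell spans 2° lon × 1° lat.
south 77.000, north 78.000.

77.000, 78.000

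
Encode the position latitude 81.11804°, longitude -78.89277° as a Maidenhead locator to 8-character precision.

FR01nc28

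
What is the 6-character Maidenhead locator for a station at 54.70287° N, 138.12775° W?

CO04wq

Offset from 180°W / 90°S: lon 41.8723°, lat 144.7029°.
Field: lon ⌊41.8723/20⌋ = 2 → C; lat ⌊144.7029/10⌋ = 14 → O.
Square: lon ⌊1.8723/2⌋ = 0; lat ⌊4.7029/1⌋ = 4.
Subsquare: lon ⌊1.8723/0.0833333⌋ = 22 → w; lat ⌊0.7029/0.0416667⌋ = 16 → q.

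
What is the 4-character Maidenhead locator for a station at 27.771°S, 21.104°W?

Add 180° to longitude and 90° to latitude: 158.90, 62.23.
Field: lon ⌊158.90/20⌋ = 7 → H; lat ⌊62.23/10⌋ = 6 → G.
Square: lon ⌊18.90/2⌋ = 9; lat ⌊2.23/1⌋ = 2.

HG92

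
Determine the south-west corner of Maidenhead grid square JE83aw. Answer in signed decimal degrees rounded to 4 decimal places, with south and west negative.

-46.0833, 16.0000

Field J=9, E=4: +9·20° lon, +4·10° lat → SW at lon 0°, lat -50°.
Square 8, 3: +8·2° lon, +3·1° lat → SW at lon 16°, lat -47°.
Subsquare a=0, w=22: +0·0.0833333° lon, +22·0.0416667° lat → SW at lon 16°, lat -46.0833°.
latitude -46.0833, longitude 16.0000.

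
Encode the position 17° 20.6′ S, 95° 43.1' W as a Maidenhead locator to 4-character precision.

Shift to the Maidenhead origin (180°W, 90°S): lon 84.28, lat 72.66.
Field: lon ⌊84.28/20⌋ = 4 → E; lat ⌊72.66/10⌋ = 7 → H.
Square: lon ⌊4.28/2⌋ = 2; lat ⌊2.66/1⌋ = 2.

EH22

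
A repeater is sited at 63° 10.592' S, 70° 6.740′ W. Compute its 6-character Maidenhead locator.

FC46wt

Add 180° to longitude and 90° to latitude: 109.8877, 26.8235.
Field: lon ⌊109.8877/20⌋ = 5 → F; lat ⌊26.8235/10⌋ = 2 → C.
Square: lon ⌊9.8877/2⌋ = 4; lat ⌊6.8235/1⌋ = 6.
Subsquare: lon ⌊1.8877/0.0833333⌋ = 22 → w; lat ⌊0.8235/0.0416667⌋ = 19 → t.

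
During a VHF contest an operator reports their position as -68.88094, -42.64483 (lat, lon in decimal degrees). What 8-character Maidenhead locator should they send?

GC81qc28

Shift to the Maidenhead origin (180°W, 90°S): lon 137.35517, lat 21.11906.
Field: 137.35517/20 → 6 → G, 21.11906/10 → 2 → C; chars GC.
Square: 17.35517/2 → 8, 1.11906/1 → 1; chars 81.
Subsquare: 1.35517/0.0833333 → 16 → q, 0.11906/0.0416667 → 2 → c; chars qc.
Extended square: 0.02184/0.00833333 → 2, 0.03573/0.00416667 → 8; chars 28.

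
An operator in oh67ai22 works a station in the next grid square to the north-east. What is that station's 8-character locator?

Longitude extended square 2; +1 → 3.
Latitude extended square 2; +1 → 3.

OH67ai33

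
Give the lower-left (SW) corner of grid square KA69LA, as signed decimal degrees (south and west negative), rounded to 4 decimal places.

Field K=10, A=0: +10·20° lon, +0·10° lat → SW at lon 20°, lat -90°.
Square 6, 9: +6·2° lon, +9·1° lat → SW at lon 32°, lat -81°.
Subsquare l=11, a=0: +11·0.0833333° lon, +0·0.0416667° lat → SW at lon 32.9167°, lat -81°.
latitude -81.0000, longitude 32.9167.

-81.0000, 32.9167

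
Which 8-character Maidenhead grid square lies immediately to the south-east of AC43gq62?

Longitude extended square 6; +1 → 7.
Latitude extended square 2; −1 → 1.

AC43gq71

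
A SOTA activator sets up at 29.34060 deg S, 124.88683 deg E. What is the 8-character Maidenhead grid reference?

PG20kp68

Offset from 180°W / 90°S: lon 304.88683°, lat 60.65940°.
Field (20°×10°, letters A–R): lon ⌊304.88683/20⌋ = 15 → P; lat ⌊60.65940/10⌋ = 6 → G.
Square (2°×1°, digits 0–9): lon ⌊4.88683/2⌋ = 2; lat ⌊0.65940/1⌋ = 0.
Subsquare (5′×2.5′, letters a–x): lon ⌊0.88683/0.0833333⌋ = 10 → k; lat ⌊0.65940/0.0416667⌋ = 15 → p.
Extended square (30″×15″, digits 0–9): lon ⌊0.05350/0.00833333⌋ = 6; lat ⌊0.03440/0.00416667⌋ = 8.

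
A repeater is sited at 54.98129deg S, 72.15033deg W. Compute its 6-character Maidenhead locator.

Offset from 180°W / 90°S: lon 107.8497°, lat 35.0187°.
Field: lon ⌊107.8497/20⌋ = 5 → F; lat ⌊35.0187/10⌋ = 3 → D.
Square: lon ⌊7.8497/2⌋ = 3; lat ⌊5.0187/1⌋ = 5.
Subsquare: lon ⌊1.8497/0.0833333⌋ = 22 → w; lat ⌊0.0187/0.0416667⌋ = 0 → a.

FD35wa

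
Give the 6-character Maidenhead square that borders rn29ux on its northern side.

Latitude subsquare x = 23; +1 → 24, wraps to 0 = a, carry into square.
Latitude square 9; +1 → 10, wraps to 0, carry into field.
Latitude field N = 13; +1 → 14 = O.
The longitude characters are unchanged.

RO20ua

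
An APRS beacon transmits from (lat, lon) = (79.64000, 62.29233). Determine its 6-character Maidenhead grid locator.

MQ19dp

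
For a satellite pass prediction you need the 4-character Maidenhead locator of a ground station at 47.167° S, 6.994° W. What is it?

IE62

Offset from 180°W / 90°S: lon 173.01°, lat 42.83°.
Field (20°×10°, letters A–R): lon ⌊173.01/20⌋ = 8 → I; lat ⌊42.83/10⌋ = 4 → E.
Square (2°×1°, digits 0–9): lon ⌊13.01/2⌋ = 6; lat ⌊2.83/1⌋ = 2.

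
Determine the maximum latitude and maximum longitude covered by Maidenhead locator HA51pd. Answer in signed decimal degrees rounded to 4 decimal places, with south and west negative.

-88.8333, -28.6667

Field H=7, A=0: +7·20° lon, +0·10° lat → SW at lon -40°, lat -90°.
Square 5, 1: +5·2° lon, +1·1° lat → SW at lon -30°, lat -89°.
Subsquare p=15, d=3: +15·0.0833333° lon, +3·0.0416667° lat → SW at lon -28.75°, lat -88.875°.
Cell spans 0.0833333° lon × 0.0416667° lat. NE corner is SW corner plus one full cell.
latitude -88.8333, longitude -28.6667.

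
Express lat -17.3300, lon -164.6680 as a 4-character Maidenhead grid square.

AH72

Add 180° to longitude and 90° to latitude: 15.33, 72.67.
Field (20°×10°, letters A–R): 15.33/20 → 0 → A, 72.67/10 → 7 → H; chars AH.
Square (2°×1°, digits 0–9): 15.33/2 → 7, 2.67/1 → 2; chars 72.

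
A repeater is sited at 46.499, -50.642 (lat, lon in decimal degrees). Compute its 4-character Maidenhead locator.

Add 180° to longitude and 90° to latitude: 129.36, 136.50.
Field: 129.36/20 → 6 → G, 136.50/10 → 13 → N; chars GN.
Square: 9.36/2 → 4, 6.50/1 → 6; chars 46.

GN46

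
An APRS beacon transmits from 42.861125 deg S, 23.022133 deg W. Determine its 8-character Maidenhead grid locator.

HE87ld73

Shift to the Maidenhead origin (180°W, 90°S): lon 156.97787, lat 47.13887.
Field: 156.97787/20 → 7 → H, 47.13887/10 → 4 → E; chars HE.
Square: 16.97787/2 → 8, 7.13887/1 → 7; chars 87.
Subsquare: 0.97787/0.0833333 → 11 → l, 0.13887/0.0416667 → 3 → d; chars ld.
Extended square: 0.06120/0.00833333 → 7, 0.01387/0.00416667 → 3; chars 73.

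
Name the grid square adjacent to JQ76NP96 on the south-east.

JQ76op05

Longitude extended square 9; +1 → 10, wraps to 0, carry into subsquare.
Longitude subsquare n = 13; +1 → 14 = o.
Latitude extended square 6; −1 → 5.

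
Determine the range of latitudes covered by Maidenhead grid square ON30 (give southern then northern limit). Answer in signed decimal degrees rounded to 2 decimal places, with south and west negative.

40.00, 41.00

Field O=14, N=13: +14·20° lon, +13·10° lat → SW at lon 100°, lat 40°.
Square 3, 0: +3·2° lon, +0·1° lat → SW at lon 106°, lat 40°.
Cell spans 2° lon × 1° lat.
south 40.00, north 41.00.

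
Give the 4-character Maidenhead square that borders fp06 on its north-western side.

Longitude square 0; −1 → -1, wraps to 9, carry into field.
Longitude field F = 5; −1 → 4 = E.
Latitude square 6; +1 → 7.

EP97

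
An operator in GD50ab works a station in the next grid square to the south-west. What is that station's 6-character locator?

Longitude subsquare a = 0; −1 → -1, wraps to 23 = x, carry into square.
Longitude square 5; −1 → 4.
Latitude subsquare b = 1; −1 → 0 = a.

GD40xa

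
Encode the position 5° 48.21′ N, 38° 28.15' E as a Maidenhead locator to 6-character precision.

KJ95ft

Offset from 180°W / 90°S: lon 218.4692°, lat 95.8035°.
Field (20°×10°, letters A–R): 218.4692/20 → 10 → K, 95.8035/10 → 9 → J; chars KJ.
Square (2°×1°, digits 0–9): 18.4692/2 → 9, 5.8035/1 → 5; chars 95.
Subsquare (5′×2.5′, letters a–x): 0.4692/0.0833333 → 5 → f, 0.8035/0.0416667 → 19 → t; chars ft.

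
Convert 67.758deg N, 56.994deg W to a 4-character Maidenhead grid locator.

Offset from 180°W / 90°S: lon 123.01°, lat 157.76°.
Field (20°×10°, letters A–R): 123.01/20 → 6 → G, 157.76/10 → 15 → P; chars GP.
Square (2°×1°, digits 0–9): 3.01/2 → 1, 7.76/1 → 7; chars 17.

GP17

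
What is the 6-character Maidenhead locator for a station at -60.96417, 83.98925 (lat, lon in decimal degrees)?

NC19xa

Offset from 180°W / 90°S: lon 263.9892°, lat 29.0358°.
Field: lon ⌊263.9892/20⌋ = 13 → N; lat ⌊29.0358/10⌋ = 2 → C.
Square: lon ⌊3.9892/2⌋ = 1; lat ⌊9.0358/1⌋ = 9.
Subsquare: lon ⌊1.9892/0.0833333⌋ = 23 → x; lat ⌊0.0358/0.0416667⌋ = 0 → a.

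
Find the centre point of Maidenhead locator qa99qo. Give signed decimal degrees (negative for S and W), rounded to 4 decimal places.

Field Q=16, A=0: +16·20° lon, +0·10° lat → SW at lon 140°, lat -90°.
Square 9, 9: +9·2° lon, +9·1° lat → SW at lon 158°, lat -81°.
Subsquare q=16, o=14: +16·0.0833333° lon, +14·0.0416667° lat → SW at lon 159.333°, lat -80.4167°.
Cell spans 0.0833333° lon × 0.0416667° lat. Centre is SW corner plus half of each.
latitude -80.3958, longitude 159.3750.

-80.3958, 159.3750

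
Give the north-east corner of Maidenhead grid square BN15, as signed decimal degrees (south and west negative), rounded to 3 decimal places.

Field B=1, N=13: +1·20° lon, +13·10° lat → SW at lon -160°, lat 40°.
Square 1, 5: +1·2° lon, +5·1° lat → SW at lon -158°, lat 45°.
Cell spans 2° lon × 1° lat. NE corner is SW corner plus one full cell.
latitude 46.000, longitude -156.000.

46.000, -156.000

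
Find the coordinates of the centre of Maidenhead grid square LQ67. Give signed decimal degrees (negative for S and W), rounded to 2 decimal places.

77.50, 53.00

Field L=11, Q=16: +11·20° lon, +16·10° lat → SW at lon 40°, lat 70°.
Square 6, 7: +6·2° lon, +7·1° lat → SW at lon 52°, lat 77°.
Cell spans 2° lon × 1° lat. Centre is SW corner plus half of each.
latitude 77.50, longitude 53.00.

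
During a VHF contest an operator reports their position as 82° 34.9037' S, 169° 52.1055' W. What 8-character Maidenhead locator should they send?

AA57bk50

Add 180° to longitude and 90° to latitude: 10.13157, 7.41827.
Field (20°×10°, letters A–R): 10.13157/20 → 0 → A, 7.41827/10 → 0 → A; chars AA.
Square (2°×1°, digits 0–9): 10.13157/2 → 5, 7.41827/1 → 7; chars 57.
Subsquare (5′×2.5′, letters a–x): 0.13157/0.0833333 → 1 → b, 0.41827/0.0416667 → 10 → k; chars bk.
Extended square (30″×15″, digits 0–9): 0.04824/0.00833333 → 5, 0.00161/0.00416667 → 0; chars 50.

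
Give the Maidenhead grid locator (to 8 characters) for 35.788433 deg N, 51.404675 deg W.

Shift to the Maidenhead origin (180°W, 90°S): lon 128.59533, lat 125.78843.
Field (20°×10°, letters A–R): lon ⌊128.59533/20⌋ = 6 → G; lat ⌊125.78843/10⌋ = 12 → M.
Square (2°×1°, digits 0–9): lon ⌊8.59533/2⌋ = 4; lat ⌊5.78843/1⌋ = 5.
Subsquare (5′×2.5′, letters a–x): lon ⌊0.59533/0.0833333⌋ = 7 → h; lat ⌊0.78843/0.0416667⌋ = 18 → s.
Extended square (30″×15″, digits 0–9): lon ⌊0.01199/0.00833333⌋ = 1; lat ⌊0.03843/0.00416667⌋ = 9.

GM45hs19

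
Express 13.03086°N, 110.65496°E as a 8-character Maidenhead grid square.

Shift to the Maidenhead origin (180°W, 90°S): lon 290.65496, lat 103.03086.
Field: lon ⌊290.65496/20⌋ = 14 → O; lat ⌊103.03086/10⌋ = 10 → K.
Square: lon ⌊10.65496/2⌋ = 5; lat ⌊3.03086/1⌋ = 3.
Subsquare: lon ⌊0.65496/0.0833333⌋ = 7 → h; lat ⌊0.03086/0.0416667⌋ = 0 → a.
Extended square: lon ⌊0.07163/0.00833333⌋ = 8; lat ⌊0.03086/0.00416667⌋ = 7.

OK53ha87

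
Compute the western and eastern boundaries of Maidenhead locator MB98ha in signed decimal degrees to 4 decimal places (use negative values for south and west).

78.5833, 78.6667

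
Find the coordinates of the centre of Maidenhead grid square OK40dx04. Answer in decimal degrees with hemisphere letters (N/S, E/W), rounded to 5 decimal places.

10.97708° N, 108.25417° E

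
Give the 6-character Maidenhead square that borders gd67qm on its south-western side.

GD67pl

Longitude subsquare q = 16; −1 → 15 = p.
Latitude subsquare m = 12; −1 → 11 = l.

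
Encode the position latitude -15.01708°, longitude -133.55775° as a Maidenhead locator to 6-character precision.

CH34fx

Add 180° to longitude and 90° to latitude: 46.4423, 74.9829.
Field (20°×10°, letters A–R): 46.4423/20 → 2 → C, 74.9829/10 → 7 → H; chars CH.
Square (2°×1°, digits 0–9): 6.4423/2 → 3, 4.9829/1 → 4; chars 34.
Subsquare (5′×2.5′, letters a–x): 0.4423/0.0833333 → 5 → f, 0.9829/0.0416667 → 23 → x; chars fx.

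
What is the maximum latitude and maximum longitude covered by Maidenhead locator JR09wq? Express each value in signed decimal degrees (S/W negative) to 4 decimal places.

Field J=9, R=17: +9·20° lon, +17·10° lat → SW at lon 0°, lat 80°.
Square 0, 9: +0·2° lon, +9·1° lat → SW at lon 0°, lat 89°.
Subsquare w=22, q=16: +22·0.0833333° lon, +16·0.0416667° lat → SW at lon 1.83333°, lat 89.6667°.
Cell spans 0.0833333° lon × 0.0416667° lat. NE corner is SW corner plus one full cell.
latitude 89.7083, longitude 1.9167.

89.7083, 1.9167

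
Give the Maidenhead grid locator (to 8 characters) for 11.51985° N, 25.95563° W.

HK71am54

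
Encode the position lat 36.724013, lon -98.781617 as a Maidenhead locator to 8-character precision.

EM06or63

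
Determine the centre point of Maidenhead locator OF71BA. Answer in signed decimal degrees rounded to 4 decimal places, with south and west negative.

-38.9792, 114.1250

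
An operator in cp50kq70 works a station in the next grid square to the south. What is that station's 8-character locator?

CP50kp79

Latitude extended square 0; −1 → -1, wraps to 9, carry into subsquare.
Latitude subsquare q = 16; −1 → 15 = p.
The longitude characters are unchanged.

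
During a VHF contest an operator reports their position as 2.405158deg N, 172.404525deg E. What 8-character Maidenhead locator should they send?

Offset from 180°W / 90°S: lon 352.40453°, lat 92.40516°.
Field: lon ⌊352.40453/20⌋ = 17 → R; lat ⌊92.40516/10⌋ = 9 → J.
Square: lon ⌊12.40453/2⌋ = 6; lat ⌊2.40516/1⌋ = 2.
Subsquare: lon ⌊0.40453/0.0833333⌋ = 4 → e; lat ⌊0.40516/0.0416667⌋ = 9 → j.
Extended square: lon ⌊0.07119/0.00833333⌋ = 8; lat ⌊0.03016/0.00416667⌋ = 7.

RJ62ej87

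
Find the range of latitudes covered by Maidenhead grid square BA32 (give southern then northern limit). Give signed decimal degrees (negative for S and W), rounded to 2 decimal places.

-88.00, -87.00

Field B=1, A=0: +1·20° lon, +0·10° lat → SW at lon -160°, lat -90°.
Square 3, 2: +3·2° lon, +2·1° lat → SW at lon -154°, lat -88°.
Cell spans 2° lon × 1° lat.
south -88.00, north -87.00.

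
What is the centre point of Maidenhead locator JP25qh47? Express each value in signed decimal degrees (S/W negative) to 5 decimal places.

Field J=9, P=15: +9·20° lon, +15·10° lat → SW at lon 0°, lat 60°.
Square 2, 5: +2·2° lon, +5·1° lat → SW at lon 4°, lat 65°.
Subsquare q=16, h=7: +16·0.0833333° lon, +7·0.0416667° lat → SW at lon 5.33333°, lat 65.2917°.
Extended square 4, 7: +4·0.00833333° lon, +7·0.00416667° lat → SW at lon 5.36667°, lat 65.3208°.
Cell spans 0.00833333° lon × 0.00416667° lat. Centre is SW corner plus half of each.
latitude 65.32292, longitude 5.37083.

65.32292, 5.37083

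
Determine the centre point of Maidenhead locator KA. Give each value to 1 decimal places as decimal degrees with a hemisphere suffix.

85.0° S, 30.0° E

Field K=10, A=0: +10·20° lon, +0·10° lat → SW at lon 20°, lat -90°.
Cell spans 20° lon × 10° lat. Centre is SW corner plus half of each.
latitude 85.0° S, longitude 30.0° E.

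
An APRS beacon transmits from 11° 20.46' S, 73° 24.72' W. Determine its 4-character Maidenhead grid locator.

Offset from 180°W / 90°S: lon 106.59°, lat 78.66°.
Field: 106.59/20 → 5 → F, 78.66/10 → 7 → H; chars FH.
Square: 6.59/2 → 3, 8.66/1 → 8; chars 38.

FH38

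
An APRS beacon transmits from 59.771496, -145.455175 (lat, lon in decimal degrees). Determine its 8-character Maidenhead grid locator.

BO79gs55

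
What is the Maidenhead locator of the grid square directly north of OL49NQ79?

OL49nr70

Latitude extended square 9; +1 → 10, wraps to 0, carry into subsquare.
Latitude subsquare q = 16; +1 → 17 = r.
The longitude characters are unchanged.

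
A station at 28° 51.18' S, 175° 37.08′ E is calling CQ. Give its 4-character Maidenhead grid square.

RG71

Add 180° to longitude and 90° to latitude: 355.62, 61.15.
Field (20°×10°, letters A–R): lon ⌊355.62/20⌋ = 17 → R; lat ⌊61.15/10⌋ = 6 → G.
Square (2°×1°, digits 0–9): lon ⌊15.62/2⌋ = 7; lat ⌊1.15/1⌋ = 1.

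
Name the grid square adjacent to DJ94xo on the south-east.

Longitude subsquare x = 23; +1 → 24, wraps to 0 = a, carry into square.
Longitude square 9; +1 → 10, wraps to 0, carry into field.
Longitude field D = 3; +1 → 4 = E.
Latitude subsquare o = 14; −1 → 13 = n.

EJ04an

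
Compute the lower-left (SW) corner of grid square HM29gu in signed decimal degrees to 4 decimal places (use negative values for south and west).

39.8333, -35.5000

Field H=7, M=12: +7·20° lon, +12·10° lat → SW at lon -40°, lat 30°.
Square 2, 9: +2·2° lon, +9·1° lat → SW at lon -36°, lat 39°.
Subsquare g=6, u=20: +6·0.0833333° lon, +20·0.0416667° lat → SW at lon -35.5°, lat 39.8333°.
latitude 39.8333, longitude -35.5000.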